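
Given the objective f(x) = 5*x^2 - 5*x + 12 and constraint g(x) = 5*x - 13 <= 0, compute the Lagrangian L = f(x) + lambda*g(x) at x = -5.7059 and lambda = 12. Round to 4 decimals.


Step 1: Evaluate f(x).
f(-5.7059) = 5*(-5.7059)^2 - 5*(-5.7059) + 12 = 203.316
Step 2: Evaluate g(x).
g(-5.7059) = 5*-5.7059 - 13 = -41.5295
Step 3: Compute Lagrangian.
L = 203.316 + 12*-41.5295 = -295.038


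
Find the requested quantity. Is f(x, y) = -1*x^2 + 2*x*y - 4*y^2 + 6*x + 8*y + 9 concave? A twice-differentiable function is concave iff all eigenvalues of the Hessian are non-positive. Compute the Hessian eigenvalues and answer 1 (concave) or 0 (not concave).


The Hessian of f(x,y) = -1*x^2 + 2*x*y - 4*y^2 + 6*x + 8*y + 9 is:
H = [[-2, 2], [2, -8]]
Trace = -2 - 8 = -10
Determinant = -2*-8 - (2)^2 = 12
Discriminant = (-10)^2 - 4*12 = 52.0
Eigenvalues: lambda_1 = -8.6056, lambda_2 = -1.3944
The function is concave.

1


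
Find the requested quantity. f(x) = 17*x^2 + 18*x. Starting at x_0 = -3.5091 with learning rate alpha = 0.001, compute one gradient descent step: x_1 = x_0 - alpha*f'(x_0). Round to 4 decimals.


We compute the gradient at x_0 and apply the update.
f'(x) = 34*x + 18
f'(-3.5091) = 34*-3.5091 + 18 = -101.3094
x_1 = -3.5091 - 0.001*-101.3094 = -3.4078


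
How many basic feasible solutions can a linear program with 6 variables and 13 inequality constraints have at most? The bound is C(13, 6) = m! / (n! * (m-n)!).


Each vertex corresponds to some choice of n active constraints out of m, so the number of vertices is at most C(m, n) = m! / (n!(m-n)!).
m = 13, n = 6
Numerator: 13 * 12 * 11 * 10 * 9 * 8
Denominator: 6! = 720
C(13, 6) = 1716


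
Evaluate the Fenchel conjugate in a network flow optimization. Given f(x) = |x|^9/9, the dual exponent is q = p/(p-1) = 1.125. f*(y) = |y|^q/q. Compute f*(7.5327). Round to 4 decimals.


The conjugate exponent q satisfies 1/p + 1/q = 1.
p = 9, so q = 9/(9 - 1) = 1.125
|y|^q = 7.5327^1.125 = 9.6955
f*(7.5327) = 9.6955 / 1.125 = 8.6182


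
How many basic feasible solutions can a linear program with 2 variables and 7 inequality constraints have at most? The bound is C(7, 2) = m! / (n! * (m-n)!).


Each vertex corresponds to some choice of n active constraints out of m, so the number of vertices is at most C(m, n) = m! / (n!(m-n)!).
m = 7, n = 2
Numerator: 7 * 6
Denominator: 2! = 2
C(7, 2) = 21


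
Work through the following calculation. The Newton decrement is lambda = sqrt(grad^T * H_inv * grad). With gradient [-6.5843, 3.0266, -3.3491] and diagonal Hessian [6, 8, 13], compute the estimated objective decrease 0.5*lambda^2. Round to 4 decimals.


Step 1: H is diagonal, so H^(-1) * g = [-1.0974, 0.3783, -0.2576].
Step 2: g^T H^(-1) g = sum_i g_i^2 / H_ii
  = (-6.5843)^2/6 + (3.0266)^2/8 + (-3.3491)^2/13
  = 7.2255 + 1.145 + 0.8628 = 9.2333
Step 3: Objective decrease = 0.5 * g^T H^(-1) g = 4.6167


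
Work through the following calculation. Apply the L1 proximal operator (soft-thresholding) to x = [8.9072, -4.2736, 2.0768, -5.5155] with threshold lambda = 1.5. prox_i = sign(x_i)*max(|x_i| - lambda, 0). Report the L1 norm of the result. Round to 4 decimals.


Soft-thresholding with lambda = 1.5:
prox(8.9072) = sign(8.9072)*max(|8.9072| - 1.5, 0) = 7.4072
prox(-4.2736) = sign(-4.2736)*max(|-4.2736| - 1.5, 0) = -2.7736
prox(2.0768) = sign(2.0768)*max(|2.0768| - 1.5, 0) = 0.5768
prox(-5.5155) = sign(-5.5155)*max(|-5.5155| - 1.5, 0) = -4.0155
prox(x) = [7.4072, -2.7736, 0.5768, -4.0155]
||prox(x)||_1 = 7.4072 + 2.7736 + 0.5768 + 4.0155 = 14.7731


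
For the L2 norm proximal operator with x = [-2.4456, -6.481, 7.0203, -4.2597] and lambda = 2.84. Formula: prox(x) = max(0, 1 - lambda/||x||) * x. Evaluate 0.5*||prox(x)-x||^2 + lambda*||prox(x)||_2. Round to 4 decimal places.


Step 1: Compute ||x||.
||x|| = 10.7431
Step 2: Compute scaling factor.
scale = max(0, 1 - 2.84/10.7431) = 0.7356
Step 3: prox(x) = [-1.7991, -4.7677, 5.1644, -3.1336]
||prox(x)|| = 7.9031
Step 4: Proximal objective.
0.5*||prox-x||^2 = 4.0328
lambda*||prox|| = 22.4448
Total = 26.4776


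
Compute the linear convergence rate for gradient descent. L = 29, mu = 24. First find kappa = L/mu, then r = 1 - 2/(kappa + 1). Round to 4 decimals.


Step 1: Compute the condition number.
kappa = L/mu = 29/24 = 1.2083
Step 2: Compute the convergence rate.
r = 1 - 2/(kappa + 1) = 1 - 2*mu/(L + mu) = (L - mu)/(L + mu) = 5/53 = 0.0943


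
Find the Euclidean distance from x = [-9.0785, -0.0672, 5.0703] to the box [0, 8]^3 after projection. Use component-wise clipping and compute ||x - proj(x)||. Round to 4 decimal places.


Project each component onto [0, 8].
clip(-9.0785) = 0.0, clip(-0.0672) = 0.0, clip(5.0703) = 5.0703
Projection = [0.0, 0.0, 5.0703]
Squared diffs: [82.4192, 0.0045, 0.0]
Distance = sqrt(82.4237) = 9.0787


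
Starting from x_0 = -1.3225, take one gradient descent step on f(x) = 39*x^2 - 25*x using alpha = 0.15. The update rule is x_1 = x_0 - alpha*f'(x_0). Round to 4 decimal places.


We compute the gradient at x_0 and apply the update.
f'(x) = 78*x - 25
f'(-1.3225) = 78*-1.3225 - 25 = -128.155
x_1 = -1.3225 - 0.15*-128.155 = 17.9008


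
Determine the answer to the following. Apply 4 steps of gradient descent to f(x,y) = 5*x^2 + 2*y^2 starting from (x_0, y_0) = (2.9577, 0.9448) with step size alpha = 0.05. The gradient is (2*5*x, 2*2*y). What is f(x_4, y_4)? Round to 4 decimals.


Gradient descent on f(x,y) = 5*x^2 + 2*y^2.
Starting point: (2.9577, 0.9448), alpha = 0.05
Step 1: grad_x = 2*5*2.9577 = 29.577, grad_y = 2*2*0.9448 = 3.7792
  x_1 = 2.9577 - 0.05*29.577 = 1.4789
  y_1 = 0.9448 - 0.05*3.7792 = 0.7558
Step 2: grad_x = 2*5*1.4789 = 14.7885, grad_y = 2*2*0.7558 = 3.0234
  x_2 = 1.4789 - 0.05*14.7885 = 0.7394
  y_2 = 0.7558 - 0.05*3.0234 = 0.6047
Step 3: grad_x = 2*5*0.7394 = 7.3943, grad_y = 2*2*0.6047 = 2.4187
  x_3 = 0.7394 - 0.05*7.3943 = 0.3697
  y_3 = 0.6047 - 0.05*2.4187 = 0.4837
Step 4: grad_x = 2*5*0.3697 = 3.6971, grad_y = 2*2*0.4837 = 1.935
  x_4 = 0.3697 - 0.05*3.6971 = 0.1849
  y_4 = 0.4837 - 0.05*1.935 = 0.387
f(0.1849, 0.387) = 5*0.1849^2 + 2*0.387^2 = 0.4704


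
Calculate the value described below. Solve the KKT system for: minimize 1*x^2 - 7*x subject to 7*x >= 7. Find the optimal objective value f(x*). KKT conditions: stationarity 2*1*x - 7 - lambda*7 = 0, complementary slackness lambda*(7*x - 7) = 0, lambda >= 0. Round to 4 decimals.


Step 1: Try lambda = 0 (constraint inactive).
Stationarity: 2*1*x - 7 = 0
x* = 7/(2*1) = 3.5
Check constraint: 7*3.5 = 24.5 >= 7 -- satisfied.
Step 2: Compute optimal value.
f(x*) = 1*3.5^2 - 7*3.5 = -12.25


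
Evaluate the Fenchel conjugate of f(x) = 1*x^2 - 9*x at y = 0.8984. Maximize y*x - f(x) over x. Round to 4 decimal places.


f*(y) = sup_x {y*x - a*x^2 - b*x} = sup_x {(y-b)*x - a*x^2}
FOC: (y - b) - 2a*x = 0 => x* = (y - b)/(2a)
x* = (0.8984 + 9)/(2*1) = 4.9492
f*(0.8984) = (y-b)^2/(4a) = (0.8984 + 9)^2/(4*1)
= 97.9783/4 = 24.4946


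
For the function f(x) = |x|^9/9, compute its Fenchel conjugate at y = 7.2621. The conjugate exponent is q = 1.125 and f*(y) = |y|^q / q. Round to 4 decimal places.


The conjugate exponent q satisfies 1/p + 1/q = 1.
p = 9, so q = 9/(9 - 1) = 1.125
|y|^q = 7.2621^1.125 = 9.3045
f*(7.2621) = 9.3045 / 1.125 = 8.2707


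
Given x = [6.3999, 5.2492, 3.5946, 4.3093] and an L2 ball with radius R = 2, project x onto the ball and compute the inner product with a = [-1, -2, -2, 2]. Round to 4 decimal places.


Step 1: Compute ||x|| (intermediates to 6 decimals).
||x|| = sqrt(6.3999^2 + 5.2492^2 + 3.5946^2 + 4.3093^2) = 10.000202
Step 2: Project.
Since ||x|| > R, scale = R/||x|| = 2/10.000202 = 0.199996, proj(x) = scale * x
proj(x) = [1.279954, 1.049819, 0.718906, 0.861843]
Step 3: Dot product.
a^T * proj(x) = -1*1.279954 - 2*1.049819 - 2*0.718906 + 2*0.861843 = -3.0937


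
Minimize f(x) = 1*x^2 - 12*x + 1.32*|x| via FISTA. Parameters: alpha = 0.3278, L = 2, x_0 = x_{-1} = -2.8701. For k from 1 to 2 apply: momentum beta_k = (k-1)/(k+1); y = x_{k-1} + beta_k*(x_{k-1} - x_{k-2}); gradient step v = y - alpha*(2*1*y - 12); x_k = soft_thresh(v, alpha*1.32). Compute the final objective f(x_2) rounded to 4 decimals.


FISTA on f(x) = 1*x^2 - 12*x + 1.32*|x|
L = 2, alpha = 0.3278
Iteration 1: beta = 0.0, y = -2.8701 + 0.0*(-2.8701 + 2.8701) = -2.8701
  grad(y) = -17.7402, v = y - alpha*grad = 2.9451
  prox(v) = soft_thresh(2.9451, 0.4327) = 2.5124
Iteration 2: beta = 0.3333, y = 2.5124 + 0.3333*(2.5124 + 2.8701) = 4.3066
  grad(y) = -3.3868, v = y - alpha*grad = 5.4168
  prox(v) = soft_thresh(5.4168, 0.4327) = 4.9841
f(x_2) = 1*4.9841^2 - 12*4.9841 + 1.32*|4.9841| = -28.3889


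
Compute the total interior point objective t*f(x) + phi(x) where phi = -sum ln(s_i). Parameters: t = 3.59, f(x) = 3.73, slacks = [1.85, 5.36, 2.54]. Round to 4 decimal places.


Step 1: Compute log-barrier.
ln values: [0.6152, 1.679, 0.9322]
phi = -(0.6152 + 1.679 + 0.9322) = -3.2263
Step 2: Compute augmented objective.
t*f(x) = 3.59*3.73 = 13.3907
Total = 13.3907 - 3.2263 = 10.1644


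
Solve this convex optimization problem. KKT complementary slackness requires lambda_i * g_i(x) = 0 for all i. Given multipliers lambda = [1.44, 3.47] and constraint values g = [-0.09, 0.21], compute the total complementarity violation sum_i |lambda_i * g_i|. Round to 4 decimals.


KKT complementary slackness check:
lambda_1 * g_1 = 1.44 * -0.09 = -0.1296
lambda_2 * g_2 = 3.47 * 0.21 = 0.7287
Total violation = 0.1296 + 0.7287 = 0.8583


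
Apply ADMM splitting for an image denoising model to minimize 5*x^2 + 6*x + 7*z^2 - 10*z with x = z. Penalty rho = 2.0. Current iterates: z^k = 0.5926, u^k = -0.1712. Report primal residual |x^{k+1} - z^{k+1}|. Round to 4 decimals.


ADMM iteration with rho = 2.0, z^k = 0.5926, u^k = -0.1712
Step 1: x-update.
Minimize 5*x^2 + 6*x + (2.0/2)*(x - 0.5926 - 0.1712)^2
FOC: (2*5 + 2.0)*x = -6 + 2.0*(0.5926 + 0.1712)
x^{k+1} = -0.3727
Step 2: z-update.
Minimize 7*z^2 - 10*z + (2.0/2)*(-0.3727 - z - 0.1712)^2
FOC: (2*7 + 2.0)*z = 10 + 2.0*(-0.3727 - 0.1712)
z^{k+1} = 0.557
Step 3: u-update.
u^{k+1} = -0.1712 - 0.3727 - 0.557 = -1.1009
Step 4: Primal residual = |-0.3727 - 0.557| = 0.9297


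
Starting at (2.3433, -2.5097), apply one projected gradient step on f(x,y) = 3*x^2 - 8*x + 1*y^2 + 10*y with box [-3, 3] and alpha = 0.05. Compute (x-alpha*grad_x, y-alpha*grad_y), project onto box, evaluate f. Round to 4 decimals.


Step 1: Compute gradient at (2.3433, -2.5097).
grad_x = 2*3*2.3433 - 8 = 6.0598
grad_y = 2*1*-2.5097 + 10 = 4.9806
Step 2: Gradient step.
x_raw = 2.3433 - 0.05*6.0598 = 2.0403
y_raw = -2.5097 - 0.05*4.9806 = -2.7587
Step 3: Project onto [-3, 3].
x_proj = clip(2.0403) = 2.0403
y_proj = clip(-2.7587) = -2.7587
Step 4: Evaluate f.
f(2.0403, -2.7587) = -23.8106


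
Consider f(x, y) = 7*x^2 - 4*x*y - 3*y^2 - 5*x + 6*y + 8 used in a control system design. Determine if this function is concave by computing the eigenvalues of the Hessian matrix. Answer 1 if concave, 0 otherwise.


The Hessian of f(x,y) = 7*x^2 - 4*x*y - 3*y^2 - 5*x + 6*y + 8 is:
H = [[14, -4], [-4, -6]]
Trace = 14 - 6 = 8
Determinant = 14*-6 - (-4)^2 = -100
Discriminant = (8)^2 - 4*-100 = 464.0
Eigenvalues: lambda_1 = -6.7703, lambda_2 = 14.7703
The function is not concave.

0


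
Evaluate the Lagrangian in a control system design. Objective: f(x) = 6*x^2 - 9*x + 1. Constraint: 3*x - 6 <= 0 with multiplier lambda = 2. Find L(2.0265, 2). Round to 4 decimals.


Step 1: Evaluate f(x).
f(2.0265) = 6*2.0265^2 - 9*2.0265 + 1 = 7.4017
Step 2: Evaluate g(x).
g(2.0265) = 3*2.0265 - 6 = 0.0795
Step 3: Compute Lagrangian.
L = 7.4017 + 2*0.0795 = 7.5607


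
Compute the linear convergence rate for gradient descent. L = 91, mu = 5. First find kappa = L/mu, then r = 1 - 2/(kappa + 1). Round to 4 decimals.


Step 1: Compute the condition number.
kappa = L/mu = 91/5 = 18.2
Step 2: Compute the convergence rate.
r = 1 - 2/(kappa + 1) = 1 - 2*mu/(L + mu) = (L - mu)/(L + mu) = 86/96 = 0.8958


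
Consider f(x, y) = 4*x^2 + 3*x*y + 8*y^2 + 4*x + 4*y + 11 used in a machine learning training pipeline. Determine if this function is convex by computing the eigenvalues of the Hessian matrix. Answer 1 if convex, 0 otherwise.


The Hessian of f(x,y) = 4*x^2 + 3*x*y + 8*y^2 + 4*x + 4*y + 11 is:
H = [[8, 3], [3, 16]]
Trace = 8 + 16 = 24
Determinant = 8*16 - (3)^2 = 119
Discriminant = (24)^2 - 4*119 = 100.0
Eigenvalues: lambda_1 = 7.0, lambda_2 = 17.0
The function is convex.

1


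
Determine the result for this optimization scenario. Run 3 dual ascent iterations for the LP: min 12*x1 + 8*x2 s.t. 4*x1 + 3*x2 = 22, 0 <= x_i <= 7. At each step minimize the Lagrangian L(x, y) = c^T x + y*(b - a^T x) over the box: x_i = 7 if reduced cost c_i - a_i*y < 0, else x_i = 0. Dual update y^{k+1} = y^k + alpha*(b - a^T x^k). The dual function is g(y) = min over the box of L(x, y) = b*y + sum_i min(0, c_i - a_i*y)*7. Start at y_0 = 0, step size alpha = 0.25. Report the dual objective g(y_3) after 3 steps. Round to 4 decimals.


Dual ascent for LP: min 12*x1 + 8*x2, 4*x1 + 3*x2 = 22, 0 <= x_i <= 7
Step 1: y^k = 0.0, reduced costs: (12.0, 8.0)
  x^k = (0.0, 0.0), subgradient = b - a^T x = 22.0
  y^{k+1} = 0.0 + 0.25*22.0 = 5.5
Step 2: y^k = 5.5, reduced costs: (-10.0, -8.5)
  x^k = (7.0, 7.0), subgradient = b - a^T x = -27.0
  y^{k+1} = 5.5 + 0.25*-27.0 = -1.25
Step 3: y^k = -1.25, reduced costs: (17.0, 11.75)
  x^k = (0.0, 0.0), subgradient = b - a^T x = 22.0
  y^{k+1} = -1.25 + 0.25*22.0 = 4.25
Dual objective at y_3 = 4.25: reduced costs (-5.0, -4.75), box minimizer x = (7.0, 7.0)
g(y_3) = b*y + (c1 - a1*y)*x1 + (c2 - a2*y)*x2 = 22*4.25 + (-5.0)*7.0 + (-4.75)*7.0 = 93.5 - 35.0 - 33.25 = 25.25


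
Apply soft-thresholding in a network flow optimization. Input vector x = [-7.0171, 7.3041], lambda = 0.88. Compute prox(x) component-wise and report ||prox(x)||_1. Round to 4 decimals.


Soft-thresholding with lambda = 0.88:
prox(-7.0171) = sign(-7.0171)*max(|-7.0171| - 0.88, 0) = -6.1371
prox(7.3041) = sign(7.3041)*max(|7.3041| - 0.88, 0) = 6.4241
prox(x) = [-6.1371, 6.4241]
||prox(x)||_1 = 6.1371 + 6.4241 = 12.5612


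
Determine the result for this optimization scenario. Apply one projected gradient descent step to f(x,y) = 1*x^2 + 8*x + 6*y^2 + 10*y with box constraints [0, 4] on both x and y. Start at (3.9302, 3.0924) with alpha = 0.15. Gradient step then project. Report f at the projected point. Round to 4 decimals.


Step 1: Compute gradient at (3.9302, 3.0924).
grad_x = 2*1*3.9302 + 8 = 15.8604
grad_y = 2*6*3.0924 + 10 = 47.1088
Step 2: Gradient step.
x_raw = 3.9302 - 0.15*15.8604 = 1.5511
y_raw = 3.0924 - 0.15*47.1088 = -3.9739
Step 3: Project onto [0, 4].
x_proj = clip(1.5511) = 1.5511
y_proj = clip(-3.9739) = 0.0
Step 4: Evaluate f.
f(1.5511, 0.0) = 14.8152


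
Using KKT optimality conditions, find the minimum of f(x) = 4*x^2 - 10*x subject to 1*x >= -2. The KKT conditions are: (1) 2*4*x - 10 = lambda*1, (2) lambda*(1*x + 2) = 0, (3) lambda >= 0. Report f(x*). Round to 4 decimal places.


Step 1: Try lambda = 0 (constraint inactive).
Stationarity: 2*4*x - 10 = 0
x* = 10/(2*4) = 1.25
Check constraint: 1*1.25 = 1.25 >= -2 -- satisfied.
Step 2: Compute optimal value.
f(x*) = 4*1.25^2 - 10*1.25 = -6.25


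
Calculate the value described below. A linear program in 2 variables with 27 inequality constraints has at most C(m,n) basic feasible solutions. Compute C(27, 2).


Each vertex corresponds to some choice of n active constraints out of m, so the number of vertices is at most C(m, n) = m! / (n!(m-n)!).
m = 27, n = 2
Numerator: 27 * 26
Denominator: 2! = 2
C(27, 2) = 351


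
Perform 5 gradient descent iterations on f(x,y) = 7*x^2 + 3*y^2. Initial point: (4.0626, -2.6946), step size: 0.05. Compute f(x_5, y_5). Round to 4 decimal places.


Gradient descent on f(x,y) = 7*x^2 + 3*y^2.
Starting point: (4.0626, -2.6946), alpha = 0.05
Step 1: grad_x = 2*7*4.0626 = 56.8764, grad_y = 2*3*-2.6946 = -16.1676
  x_1 = 4.0626 - 0.05*56.8764 = 1.2188
  y_1 = -2.6946 - 0.05*-16.1676 = -1.8862
Step 2: grad_x = 2*7*1.2188 = 17.0629, grad_y = 2*3*-1.8862 = -11.3173
  x_2 = 1.2188 - 0.05*17.0629 = 0.3656
  y_2 = -1.8862 - 0.05*-11.3173 = -1.3204
Step 3: grad_x = 2*7*0.3656 = 5.1189, grad_y = 2*3*-1.3204 = -7.9221
  x_3 = 0.3656 - 0.05*5.1189 = 0.1097
  y_3 = -1.3204 - 0.05*-7.9221 = -0.9242
Step 4: grad_x = 2*7*0.1097 = 1.5357, grad_y = 2*3*-0.9242 = -5.5455
  x_4 = 0.1097 - 0.05*1.5357 = 0.0329
  y_4 = -0.9242 - 0.05*-5.5455 = -0.647
Step 5: grad_x = 2*7*0.0329 = 0.4607, grad_y = 2*3*-0.647 = -3.8818
  x_5 = 0.0329 - 0.05*0.4607 = 0.0099
  y_5 = -0.647 - 0.05*-3.8818 = -0.4529
f(0.0099, -0.4529) = 7*0.0099^2 + 3*(-0.4529)^2 = 0.616


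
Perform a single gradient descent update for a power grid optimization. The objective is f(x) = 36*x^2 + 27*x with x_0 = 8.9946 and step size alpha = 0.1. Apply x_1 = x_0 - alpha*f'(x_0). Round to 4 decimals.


We compute the gradient at x_0 and apply the update.
f'(x) = 72*x + 27
f'(8.9946) = 72*8.9946 + 27 = 674.6112
x_1 = 8.9946 - 0.1*674.6112 = -58.4665


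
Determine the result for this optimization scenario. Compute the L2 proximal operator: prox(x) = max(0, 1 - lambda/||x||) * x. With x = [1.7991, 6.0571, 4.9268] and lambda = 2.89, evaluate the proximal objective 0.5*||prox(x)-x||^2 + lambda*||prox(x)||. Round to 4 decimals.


Step 1: Compute ||x||.
||x|| = 8.0124
Step 2: Compute scaling factor.
scale = max(0, 1 - 2.89/8.0124) = 0.6393
Step 3: prox(x) = [1.1502, 3.8724, 3.1497]
||prox(x)|| = 5.1224
Step 4: Proximal objective.
0.5*||prox-x||^2 = 4.1761
lambda*||prox|| = 14.8037
Total = 18.9798


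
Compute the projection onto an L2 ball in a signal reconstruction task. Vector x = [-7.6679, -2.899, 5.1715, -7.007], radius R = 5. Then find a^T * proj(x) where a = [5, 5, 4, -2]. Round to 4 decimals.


Step 1: Compute ||x|| (intermediates to 6 decimals).
||x|| = sqrt((-7.6679)^2 + (-2.899)^2 + 5.1715^2 + (-7.007)^2) = 11.960073
Step 2: Project.
Since ||x|| > R, scale = R/||x|| = 5/11.960073 = 0.418058, proj(x) = scale * x
proj(x) = [-3.205627, -1.21195, 2.161987, -2.929332]
Step 3: Dot product.
a^T * proj(x) = 5*(-3.205627) + 5*(-1.21195) + 4*2.161987 - 2*(-2.929332) = -7.5813


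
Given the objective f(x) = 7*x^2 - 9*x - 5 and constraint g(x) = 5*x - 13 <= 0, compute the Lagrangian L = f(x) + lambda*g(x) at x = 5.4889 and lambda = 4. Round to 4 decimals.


Step 1: Evaluate f(x).
f(5.4889) = 7*5.4889^2 - 9*5.4889 - 5 = 156.4961
Step 2: Evaluate g(x).
g(5.4889) = 5*5.4889 - 13 = 14.4445
Step 3: Compute Lagrangian.
L = 156.4961 + 4*14.4445 = 214.2741


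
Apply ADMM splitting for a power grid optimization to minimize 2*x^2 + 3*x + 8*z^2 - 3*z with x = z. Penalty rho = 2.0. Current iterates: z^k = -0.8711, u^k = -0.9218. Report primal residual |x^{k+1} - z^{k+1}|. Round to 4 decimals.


ADMM iteration with rho = 2.0, z^k = -0.8711, u^k = -0.9218
Step 1: x-update.
Minimize 2*x^2 + 3*x + (2.0/2)*(x + 0.8711 - 0.9218)^2
FOC: (2*2 + 2.0)*x = -3 + 2.0*(-0.8711 + 0.9218)
x^{k+1} = -0.4831
Step 2: z-update.
Minimize 8*z^2 - 3*z + (2.0/2)*(-0.4831 - z - 0.9218)^2
FOC: (2*8 + 2.0)*z = 3 + 2.0*(-0.4831 - 0.9218)
z^{k+1} = 0.0106
Step 3: u-update.
u^{k+1} = -0.9218 - 0.4831 - 0.0106 = -1.4155
Step 4: Primal residual = |-0.4831 - 0.0106| = 0.4937


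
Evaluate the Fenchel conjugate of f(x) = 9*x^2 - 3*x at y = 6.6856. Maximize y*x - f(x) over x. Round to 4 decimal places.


f*(y) = sup_x {y*x - a*x^2 - b*x} = sup_x {(y-b)*x - a*x^2}
FOC: (y - b) - 2a*x = 0 => x* = (y - b)/(2a)
x* = (6.6856 + 3)/(2*9) = 0.5381
f*(6.6856) = (y-b)^2/(4a) = (6.6856 + 3)^2/(4*9)
= 93.8108/36 = 2.6059


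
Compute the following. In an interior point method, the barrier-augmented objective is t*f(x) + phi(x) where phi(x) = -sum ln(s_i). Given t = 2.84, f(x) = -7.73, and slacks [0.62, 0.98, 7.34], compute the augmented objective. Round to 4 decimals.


Step 1: Compute log-barrier.
ln values: [-0.478, -0.0202, 1.9933]
phi = -(-0.478 - 0.0202 + 1.9933) = -1.4951
Step 2: Compute augmented objective.
t*f(x) = 2.84*-7.73 = -21.9532
Total = -21.9532 - 1.4951 = -23.4483


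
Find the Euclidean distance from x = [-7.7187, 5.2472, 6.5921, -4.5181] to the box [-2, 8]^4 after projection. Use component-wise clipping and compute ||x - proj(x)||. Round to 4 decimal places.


Project each component onto [-2, 8].
clip(-7.7187) = -2.0, clip(5.2472) = 5.2472, clip(6.5921) = 6.5921, clip(-4.5181) = -2.0
Projection = [-2.0, 5.2472, 6.5921, -2.0]
Squared diffs: [32.7035, 0.0, 0.0, 6.3408]
Distance = sqrt(39.0443) = 6.2485


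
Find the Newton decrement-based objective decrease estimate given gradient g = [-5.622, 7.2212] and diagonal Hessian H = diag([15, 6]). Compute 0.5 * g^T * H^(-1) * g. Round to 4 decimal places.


Step 1: H is diagonal, so H^(-1) * g = [-0.3748, 1.2035].
Step 2: g^T H^(-1) g = sum_i g_i^2 / H_ii
  = (-5.622)^2/15 + (7.2212)^2/6
  = 2.1071 + 8.691 = 10.7981
Step 3: Objective decrease = 0.5 * g^T H^(-1) g = 5.399


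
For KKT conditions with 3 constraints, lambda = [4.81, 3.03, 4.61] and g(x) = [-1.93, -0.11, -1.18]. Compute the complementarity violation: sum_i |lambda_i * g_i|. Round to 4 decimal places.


KKT complementary slackness check:
lambda_1 * g_1 = 4.81 * -1.93 = -9.2833
lambda_2 * g_2 = 3.03 * -0.11 = -0.3333
lambda_3 * g_3 = 4.61 * -1.18 = -5.4398
Total violation = 9.2833 + 0.3333 + 5.4398 = 15.0564


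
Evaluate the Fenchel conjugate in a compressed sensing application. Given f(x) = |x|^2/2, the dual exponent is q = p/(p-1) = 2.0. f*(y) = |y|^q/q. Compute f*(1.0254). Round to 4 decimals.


The conjugate exponent q satisfies 1/p + 1/q = 1.
p = 2, so q = 2/(2 - 1) = 2.0
|y|^q = 1.0254^2.0 = 1.0514
f*(1.0254) = 1.0514 / 2.0 = 0.5257


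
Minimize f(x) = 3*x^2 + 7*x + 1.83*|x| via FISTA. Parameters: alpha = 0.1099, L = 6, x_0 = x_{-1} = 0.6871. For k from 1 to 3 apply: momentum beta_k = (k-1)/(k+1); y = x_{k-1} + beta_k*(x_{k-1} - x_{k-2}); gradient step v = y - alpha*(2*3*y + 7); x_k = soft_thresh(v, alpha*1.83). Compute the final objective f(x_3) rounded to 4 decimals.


FISTA on f(x) = 3*x^2 + 7*x + 1.83*|x|
L = 6, alpha = 0.1099
Iteration 1: beta = 0.0, y = 0.6871 + 0.0*(0.6871 - 0.6871) = 0.6871
  grad(y) = 11.1226, v = y - alpha*grad = -0.5353
  prox(v) = soft_thresh(-0.5353, 0.2011) = -0.3342
Iteration 2: beta = 0.3333, y = -0.3342 + 0.3333*(-0.3342 - 0.6871) = -0.6746
  grad(y) = 2.9525, v = y - alpha*grad = -0.9991
  prox(v) = soft_thresh(-0.9991, 0.2011) = -0.7979
Iteration 3: beta = 0.5, y = -0.7979 + 0.5*(-0.7979 + 0.3342) = -1.0298
  grad(y) = 0.821, v = y - alpha*grad = -1.1201
  prox(v) = soft_thresh(-1.1201, 0.2011) = -0.9189
f(x_3) = 3*(-0.9189)^2 + 7*(-0.9189) + 1.83*|-0.9189| = -2.2176


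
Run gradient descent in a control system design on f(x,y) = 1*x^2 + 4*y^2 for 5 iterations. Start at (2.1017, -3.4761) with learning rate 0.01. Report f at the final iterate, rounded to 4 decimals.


Gradient descent on f(x,y) = 1*x^2 + 4*y^2.
Starting point: (2.1017, -3.4761), alpha = 0.01
Step 1: grad_x = 2*1*2.1017 = 4.2034, grad_y = 2*4*-3.4761 = -27.8088
  x_1 = 2.1017 - 0.01*4.2034 = 2.0597
  y_1 = -3.4761 - 0.01*-27.8088 = -3.198
Step 2: grad_x = 2*1*2.0597 = 4.1193, grad_y = 2*4*-3.198 = -25.5841
  x_2 = 2.0597 - 0.01*4.1193 = 2.0185
  y_2 = -3.198 - 0.01*-25.5841 = -2.9422
Step 3: grad_x = 2*1*2.0185 = 4.0369, grad_y = 2*4*-2.9422 = -23.5374
  x_3 = 2.0185 - 0.01*4.0369 = 1.9781
  y_3 = -2.9422 - 0.01*-23.5374 = -2.7068
Step 4: grad_x = 2*1*1.9781 = 3.9562, grad_y = 2*4*-2.7068 = -21.6544
  x_4 = 1.9781 - 0.01*3.9562 = 1.9385
  y_4 = -2.7068 - 0.01*-21.6544 = -2.4903
Step 5: grad_x = 2*1*1.9385 = 3.8771, grad_y = 2*4*-2.4903 = -19.922
  x_5 = 1.9385 - 0.01*3.8771 = 1.8998
  y_5 = -2.4903 - 0.01*-19.922 = -2.291
f(1.8998, -2.291) = 1*1.8998^2 + 4*(-2.291)^2 = 24.6045


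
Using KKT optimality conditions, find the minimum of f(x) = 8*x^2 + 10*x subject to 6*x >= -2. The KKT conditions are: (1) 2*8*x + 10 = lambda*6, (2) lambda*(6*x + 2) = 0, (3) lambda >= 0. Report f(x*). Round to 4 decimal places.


Step 1: Try lambda = 0 (constraint inactive).
x_unc = -10/(2*8) = -0.625
Check: 6*-0.625 = -3.75 < -2 -- violated!
Step 2: Constraint must be active: 6*x = -2
x* = -2/6 = -1/3 = -0.3333 (rounded; the exact value -1/3 is used below)
lambda = (2*8*(-1/3) + 10)/6 = 0.7778
Step 3: Compute optimal value.
f(x*) = 8*(-1/3)^2 + 10*(-1/3) = -2.4444


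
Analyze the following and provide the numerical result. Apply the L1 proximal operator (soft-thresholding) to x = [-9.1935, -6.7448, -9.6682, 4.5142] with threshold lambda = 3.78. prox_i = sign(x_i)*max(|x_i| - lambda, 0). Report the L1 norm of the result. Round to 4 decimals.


Soft-thresholding with lambda = 3.78:
prox(-9.1935) = sign(-9.1935)*max(|-9.1935| - 3.78, 0) = -5.4135
prox(-6.7448) = sign(-6.7448)*max(|-6.7448| - 3.78, 0) = -2.9648
prox(-9.6682) = sign(-9.6682)*max(|-9.6682| - 3.78, 0) = -5.8882
prox(4.5142) = sign(4.5142)*max(|4.5142| - 3.78, 0) = 0.7342
prox(x) = [-5.4135, -2.9648, -5.8882, 0.7342]
||prox(x)||_1 = 5.4135 + 2.9648 + 5.8882 + 0.7342 = 15.0007


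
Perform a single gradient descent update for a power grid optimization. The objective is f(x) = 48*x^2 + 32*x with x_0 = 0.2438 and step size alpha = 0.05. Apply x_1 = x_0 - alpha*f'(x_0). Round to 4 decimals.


We compute the gradient at x_0 and apply the update.
f'(x) = 96*x + 32
f'(0.2438) = 96*0.2438 + 32 = 55.4048
x_1 = 0.2438 - 0.05*55.4048 = -2.5264


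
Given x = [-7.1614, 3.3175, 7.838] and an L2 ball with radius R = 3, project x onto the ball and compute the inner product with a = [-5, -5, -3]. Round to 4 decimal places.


Step 1: Compute ||x|| (intermediates to 6 decimals).
||x|| = sqrt((-7.1614)^2 + 3.3175^2 + 7.838^2) = 11.123205
Step 2: Project.
Since ||x|| > R, scale = R/||x|| = 3/11.123205 = 0.269706, proj(x) = scale * x
proj(x) = [-1.931473, 0.89475, 2.113956]
Step 3: Dot product.
a^T * proj(x) = -5*(-1.931473) - 5*0.89475 - 3*2.113956 = -1.1583


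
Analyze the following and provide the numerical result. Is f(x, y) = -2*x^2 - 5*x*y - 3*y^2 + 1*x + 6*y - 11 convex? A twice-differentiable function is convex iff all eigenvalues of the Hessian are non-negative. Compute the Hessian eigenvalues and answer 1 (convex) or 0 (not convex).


The Hessian of f(x,y) = -2*x^2 - 5*x*y - 3*y^2 + 1*x + 6*y - 11 is:
H = [[-4, -5], [-5, -6]]
Trace = -4 - 6 = -10
Determinant = -4*-6 - (-5)^2 = -1
Discriminant = (-10)^2 - 4*-1 = 104.0
Eigenvalues: lambda_1 = -10.099, lambda_2 = 0.099
The function is not convex.

0


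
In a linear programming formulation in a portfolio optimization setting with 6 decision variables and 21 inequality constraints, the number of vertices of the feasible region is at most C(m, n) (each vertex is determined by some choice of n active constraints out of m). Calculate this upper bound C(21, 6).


Each vertex corresponds to some choice of n active constraints out of m, so the number of vertices is at most C(m, n) = m! / (n!(m-n)!).
m = 21, n = 6
Numerator: 21 * 20 * 19 * 18 * 17 * 16
Denominator: 6! = 720
C(21, 6) = 54264


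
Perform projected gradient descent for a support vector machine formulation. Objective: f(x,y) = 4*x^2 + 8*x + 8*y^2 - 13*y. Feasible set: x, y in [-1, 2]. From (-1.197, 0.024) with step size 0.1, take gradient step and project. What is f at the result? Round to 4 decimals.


Step 1: Compute gradient at (-1.197, 0.024).
grad_x = 2*4*-1.197 + 8 = -1.576
grad_y = 2*8*0.024 - 13 = -12.616
Step 2: Gradient step.
x_raw = -1.197 - 0.1*-1.576 = -1.0394
y_raw = 0.024 - 0.1*-12.616 = 1.2856
Step 3: Project onto [-1, 2].
x_proj = clip(-1.0394) = -1.0
y_proj = clip(1.2856) = 1.2856
Step 4: Evaluate f.
f(-1.0, 1.2856) = -7.4907


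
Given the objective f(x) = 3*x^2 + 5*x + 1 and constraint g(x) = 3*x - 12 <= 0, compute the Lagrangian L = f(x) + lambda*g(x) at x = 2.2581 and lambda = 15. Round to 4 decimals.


Step 1: Evaluate f(x).
f(2.2581) = 3*2.2581^2 + 5*2.2581 + 1 = 27.5875
Step 2: Evaluate g(x).
g(2.2581) = 3*2.2581 - 12 = -5.2257
Step 3: Compute Lagrangian.
L = 27.5875 + 15*-5.2257 = -50.798


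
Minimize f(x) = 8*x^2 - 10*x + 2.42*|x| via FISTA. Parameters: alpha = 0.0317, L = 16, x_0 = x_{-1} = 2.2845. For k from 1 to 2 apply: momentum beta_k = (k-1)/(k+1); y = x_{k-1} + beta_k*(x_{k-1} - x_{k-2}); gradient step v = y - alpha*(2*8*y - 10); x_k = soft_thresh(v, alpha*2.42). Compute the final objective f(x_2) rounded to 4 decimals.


FISTA on f(x) = 8*x^2 - 10*x + 2.42*|x|
L = 16, alpha = 0.0317
Iteration 1: beta = 0.0, y = 2.2845 + 0.0*(2.2845 - 2.2845) = 2.2845
  grad(y) = 26.552, v = y - alpha*grad = 1.4428
  prox(v) = soft_thresh(1.4428, 0.0767) = 1.3661
Iteration 2: beta = 0.3333, y = 1.3661 + 0.3333*(1.3661 - 2.2845) = 1.06
  grad(y) = 6.9592, v = y - alpha*grad = 0.8393
  prox(v) = soft_thresh(0.8393, 0.0767) = 0.7626
f(x_2) = 8*0.7626^2 - 10*0.7626 + 2.42*|0.7626| = -1.1279


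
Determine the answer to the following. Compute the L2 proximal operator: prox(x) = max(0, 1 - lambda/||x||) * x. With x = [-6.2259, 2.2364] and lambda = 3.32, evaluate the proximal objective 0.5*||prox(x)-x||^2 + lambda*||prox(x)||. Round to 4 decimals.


Step 1: Compute ||x||.
||x|| = 6.6154
Step 2: Compute scaling factor.
scale = max(0, 1 - 3.32/6.6154) = 0.4981
Step 3: prox(x) = [-3.1014, 1.114]
||prox(x)|| = 3.2954
Step 4: Proximal objective.
0.5*||prox-x||^2 = 5.5112
lambda*||prox|| = 10.9407
Total = 16.4519


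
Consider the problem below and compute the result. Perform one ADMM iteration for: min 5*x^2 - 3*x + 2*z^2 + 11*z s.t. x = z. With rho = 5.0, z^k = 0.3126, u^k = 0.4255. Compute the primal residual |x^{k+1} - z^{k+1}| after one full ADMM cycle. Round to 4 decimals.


ADMM iteration with rho = 5.0, z^k = 0.3126, u^k = 0.4255
Step 1: x-update.
Minimize 5*x^2 - 3*x + (5.0/2)*(x - 0.3126 + 0.4255)^2
FOC: (2*5 + 5.0)*x = 3 + 5.0*(0.3126 - 0.4255)
x^{k+1} = 0.1624
Step 2: z-update.
Minimize 2*z^2 + 11*z + (5.0/2)*(0.1624 - z + 0.4255)^2
FOC: (2*2 + 5.0)*z = -11 + 5.0*(0.1624 + 0.4255)
z^{k+1} = -0.8956
Step 3: u-update.
u^{k+1} = 0.4255 + 0.1624 + 0.8956 = 1.4835
Step 4: Primal residual = |0.1624 + 0.8956| = 1.058


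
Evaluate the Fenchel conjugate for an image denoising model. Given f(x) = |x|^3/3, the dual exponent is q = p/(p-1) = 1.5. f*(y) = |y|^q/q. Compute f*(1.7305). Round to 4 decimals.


The conjugate exponent q satisfies 1/p + 1/q = 1.
p = 3, so q = 3/(3 - 1) = 1.5
|y|^q = 1.7305^1.5 = 2.2764
f*(1.7305) = 2.2764 / 1.5 = 1.5176


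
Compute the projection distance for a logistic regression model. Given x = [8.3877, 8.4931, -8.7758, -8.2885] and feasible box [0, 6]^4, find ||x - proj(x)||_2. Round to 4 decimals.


Project each component onto [0, 6].
clip(8.3877) = 6.0, clip(8.4931) = 6.0, clip(-8.7758) = 0.0, clip(-8.2885) = 0.0
Projection = [6.0, 6.0, 0.0, 0.0]
Squared diffs: [5.7011, 6.2155, 77.0147, 68.6992]
Distance = sqrt(157.6305) = 12.5551


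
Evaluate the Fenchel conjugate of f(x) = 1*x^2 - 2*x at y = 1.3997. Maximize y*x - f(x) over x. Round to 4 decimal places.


f*(y) = sup_x {y*x - a*x^2 - b*x} = sup_x {(y-b)*x - a*x^2}
FOC: (y - b) - 2a*x = 0 => x* = (y - b)/(2a)
x* = (1.3997 + 2)/(2*1) = 1.6999
f*(1.3997) = (y-b)^2/(4a) = (1.3997 + 2)^2/(4*1)
= 11.558/4 = 2.8895


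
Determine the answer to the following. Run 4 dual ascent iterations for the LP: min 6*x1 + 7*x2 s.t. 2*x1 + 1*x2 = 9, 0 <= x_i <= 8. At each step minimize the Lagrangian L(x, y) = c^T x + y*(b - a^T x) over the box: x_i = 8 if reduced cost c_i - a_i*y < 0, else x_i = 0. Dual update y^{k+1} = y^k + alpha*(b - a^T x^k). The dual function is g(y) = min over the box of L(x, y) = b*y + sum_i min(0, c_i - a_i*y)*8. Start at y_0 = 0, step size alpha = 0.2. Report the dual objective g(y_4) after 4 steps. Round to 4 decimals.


Dual ascent for LP: min 6*x1 + 7*x2, 2*x1 + 1*x2 = 9, 0 <= x_i <= 8
Step 1: y^k = 0.0, reduced costs: (6.0, 7.0)
  x^k = (0.0, 0.0), subgradient = b - a^T x = 9.0
  y^{k+1} = 0.0 + 0.2*9.0 = 1.8
Step 2: y^k = 1.8, reduced costs: (2.4, 5.2)
  x^k = (0.0, 0.0), subgradient = b - a^T x = 9.0
  y^{k+1} = 1.8 + 0.2*9.0 = 3.6
Step 3: y^k = 3.6, reduced costs: (-1.2, 3.4)
  x^k = (8.0, 0.0), subgradient = b - a^T x = -7.0
  y^{k+1} = 3.6 + 0.2*-7.0 = 2.2
Step 4: y^k = 2.2, reduced costs: (1.6, 4.8)
  x^k = (0.0, 0.0), subgradient = b - a^T x = 9.0
  y^{k+1} = 2.2 + 0.2*9.0 = 4.0
Dual objective at y_4 = 4.0: reduced costs (-2.0, 3.0), box minimizer x = (8.0, 0.0)
g(y_4) = b*y + (c1 - a1*y)*x1 + (c2 - a2*y)*x2 = 9*4.0 + (-2.0)*8.0 + 3.0*0.0 = 36.0 - 16.0 + 0.0 = 20.0


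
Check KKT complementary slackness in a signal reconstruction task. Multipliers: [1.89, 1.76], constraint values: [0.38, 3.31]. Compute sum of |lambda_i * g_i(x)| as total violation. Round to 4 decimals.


KKT complementary slackness check:
lambda_1 * g_1 = 1.89 * 0.38 = 0.7182
lambda_2 * g_2 = 1.76 * 3.31 = 5.8256
Total violation = 0.7182 + 5.8256 = 6.5438


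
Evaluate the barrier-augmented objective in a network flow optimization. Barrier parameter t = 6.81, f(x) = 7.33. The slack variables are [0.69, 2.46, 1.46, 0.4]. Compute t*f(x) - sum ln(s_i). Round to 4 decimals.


Step 1: Compute log-barrier.
ln values: [-0.3711, 0.9002, 0.3784, -0.9163]
phi = -(-0.3711 + 0.9002 + 0.3784 - 0.9163) = 0.0088
Step 2: Compute augmented objective.
t*f(x) = 6.81*7.33 = 49.9173
Total = 49.9173 + 0.0088 = 49.9261


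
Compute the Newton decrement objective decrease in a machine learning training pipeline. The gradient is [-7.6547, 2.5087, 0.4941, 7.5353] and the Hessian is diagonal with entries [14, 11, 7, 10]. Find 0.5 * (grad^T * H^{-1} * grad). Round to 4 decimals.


Step 1: H is diagonal, so H^(-1) * g = [-0.5468, 0.2281, 0.0706, 0.7535].
Step 2: g^T H^(-1) g = sum_i g_i^2 / H_ii
  = (-7.6547)^2/14 + (2.5087)^2/11 + (0.4941)^2/7 + (7.5353)^2/10
  = 4.1853 + 0.5721 + 0.0349 + 5.6781 = 10.4704
Step 3: Objective decrease = 0.5 * g^T H^(-1) g = 5.2352


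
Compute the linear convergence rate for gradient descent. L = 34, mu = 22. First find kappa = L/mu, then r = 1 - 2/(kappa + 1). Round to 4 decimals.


Step 1: Compute the condition number.
kappa = L/mu = 34/22 = 1.5455
Step 2: Compute the convergence rate.
r = 1 - 2/(kappa + 1) = 1 - 2*mu/(L + mu) = (L - mu)/(L + mu) = 12/56 = 0.2143


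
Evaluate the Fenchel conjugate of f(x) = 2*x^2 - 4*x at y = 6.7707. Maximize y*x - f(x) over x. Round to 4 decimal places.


f*(y) = sup_x {y*x - a*x^2 - b*x} = sup_x {(y-b)*x - a*x^2}
FOC: (y - b) - 2a*x = 0 => x* = (y - b)/(2a)
x* = (6.7707 + 4)/(2*2) = 2.6927
f*(6.7707) = (y-b)^2/(4a) = (6.7707 + 4)^2/(4*2)
= 116.008/8 = 14.501


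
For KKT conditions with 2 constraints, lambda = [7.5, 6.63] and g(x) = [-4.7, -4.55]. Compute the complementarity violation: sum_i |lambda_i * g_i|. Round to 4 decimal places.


KKT complementary slackness check:
lambda_1 * g_1 = 7.5 * -4.7 = -35.25
lambda_2 * g_2 = 6.63 * -4.55 = -30.1665
Total violation = 35.25 + 30.1665 = 65.4165


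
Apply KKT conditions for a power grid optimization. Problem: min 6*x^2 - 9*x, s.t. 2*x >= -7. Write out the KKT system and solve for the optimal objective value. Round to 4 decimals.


Step 1: Try lambda = 0 (constraint inactive).
Stationarity: 2*6*x - 9 = 0
x* = 9/(2*6) = 0.75
Check constraint: 2*0.75 = 1.5 >= -7 -- satisfied.
Step 2: Compute optimal value.
f(x*) = 6*0.75^2 - 9*0.75 = -3.375


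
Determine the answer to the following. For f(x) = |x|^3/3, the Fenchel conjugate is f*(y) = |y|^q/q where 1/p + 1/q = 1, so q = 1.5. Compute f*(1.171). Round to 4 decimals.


The conjugate exponent q satisfies 1/p + 1/q = 1.
p = 3, so q = 3/(3 - 1) = 1.5
|y|^q = 1.171^1.5 = 1.2672
f*(1.171) = 1.2672 / 1.5 = 0.8448


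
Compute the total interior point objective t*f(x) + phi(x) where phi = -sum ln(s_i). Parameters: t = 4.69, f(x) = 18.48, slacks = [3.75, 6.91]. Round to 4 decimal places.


Step 1: Compute log-barrier.
ln values: [1.3218, 1.933]
phi = -(1.3218 + 1.933) = -3.2547
Step 2: Compute augmented objective.
t*f(x) = 4.69*18.48 = 86.6712
Total = 86.6712 - 3.2547 = 83.4165


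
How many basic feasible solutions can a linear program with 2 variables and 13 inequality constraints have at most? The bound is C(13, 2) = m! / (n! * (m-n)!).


Each vertex corresponds to some choice of n active constraints out of m, so the number of vertices is at most C(m, n) = m! / (n!(m-n)!).
m = 13, n = 2
Numerator: 13 * 12
Denominator: 2! = 2
C(13, 2) = 78


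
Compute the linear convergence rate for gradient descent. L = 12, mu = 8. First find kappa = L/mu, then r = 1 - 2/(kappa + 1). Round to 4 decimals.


Step 1: Compute the condition number.
kappa = L/mu = 12/8 = 1.5
Step 2: Compute the convergence rate.
r = 1 - 2/(kappa + 1) = 1 - 2*mu/(L + mu) = (L - mu)/(L + mu) = 4/20 = 0.2


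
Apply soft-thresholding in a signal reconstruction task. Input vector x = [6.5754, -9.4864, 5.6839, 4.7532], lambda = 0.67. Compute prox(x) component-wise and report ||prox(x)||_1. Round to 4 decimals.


Soft-thresholding with lambda = 0.67:
prox(6.5754) = sign(6.5754)*max(|6.5754| - 0.67, 0) = 5.9054
prox(-9.4864) = sign(-9.4864)*max(|-9.4864| - 0.67, 0) = -8.8164
prox(5.6839) = sign(5.6839)*max(|5.6839| - 0.67, 0) = 5.0139
prox(4.7532) = sign(4.7532)*max(|4.7532| - 0.67, 0) = 4.0832
prox(x) = [5.9054, -8.8164, 5.0139, 4.0832]
||prox(x)||_1 = 5.9054 + 8.8164 + 5.0139 + 4.0832 = 23.8189


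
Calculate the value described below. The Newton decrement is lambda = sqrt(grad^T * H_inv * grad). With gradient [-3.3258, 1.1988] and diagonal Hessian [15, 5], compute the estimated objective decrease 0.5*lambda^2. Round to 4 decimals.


Step 1: H is diagonal, so H^(-1) * g = [-0.2217, 0.2398].
Step 2: g^T H^(-1) g = sum_i g_i^2 / H_ii
  = (-3.3258)^2/15 + (1.1988)^2/5
  = 0.7374 + 0.2874 = 1.0248
Step 3: Objective decrease = 0.5 * g^T H^(-1) g = 0.5124


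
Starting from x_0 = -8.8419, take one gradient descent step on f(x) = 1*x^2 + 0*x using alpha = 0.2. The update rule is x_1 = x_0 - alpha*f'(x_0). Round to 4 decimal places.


We compute the gradient at x_0 and apply the update.
f'(x) = 2*x + 0
f'(-8.8419) = 2*-8.8419 + 0 = -17.6838
x_1 = -8.8419 - 0.2*-17.6838 = -5.3051


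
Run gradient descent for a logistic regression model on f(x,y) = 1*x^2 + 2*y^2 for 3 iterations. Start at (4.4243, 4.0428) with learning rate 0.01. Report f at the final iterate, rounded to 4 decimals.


Gradient descent on f(x,y) = 1*x^2 + 2*y^2.
Starting point: (4.4243, 4.0428), alpha = 0.01
Step 1: grad_x = 2*1*4.4243 = 8.8486, grad_y = 2*2*4.0428 = 16.1712
  x_1 = 4.4243 - 0.01*8.8486 = 4.3358
  y_1 = 4.0428 - 0.01*16.1712 = 3.8811
Step 2: grad_x = 2*1*4.3358 = 8.6716, grad_y = 2*2*3.8811 = 15.5244
  x_2 = 4.3358 - 0.01*8.6716 = 4.2491
  y_2 = 3.8811 - 0.01*15.5244 = 3.7258
Step 3: grad_x = 2*1*4.2491 = 8.4982, grad_y = 2*2*3.7258 = 14.9034
  x_3 = 4.2491 - 0.01*8.4982 = 4.1641
  y_3 = 3.7258 - 0.01*14.9034 = 3.5768
f(4.1641, 3.5768) = 1*4.1641^2 + 2*3.5768^2 = 42.927


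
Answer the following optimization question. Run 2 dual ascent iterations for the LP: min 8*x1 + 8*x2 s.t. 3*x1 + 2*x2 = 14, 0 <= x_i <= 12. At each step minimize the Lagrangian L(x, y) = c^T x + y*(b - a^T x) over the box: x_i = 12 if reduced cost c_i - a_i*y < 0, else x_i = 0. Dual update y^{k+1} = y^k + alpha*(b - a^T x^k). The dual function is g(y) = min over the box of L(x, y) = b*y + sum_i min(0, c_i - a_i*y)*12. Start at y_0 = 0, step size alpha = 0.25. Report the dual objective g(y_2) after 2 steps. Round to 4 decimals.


Dual ascent for LP: min 8*x1 + 8*x2, 3*x1 + 2*x2 = 14, 0 <= x_i <= 12
Step 1: y^k = 0.0, reduced costs: (8.0, 8.0)
  x^k = (0.0, 0.0), subgradient = b - a^T x = 14.0
  y^{k+1} = 0.0 + 0.25*14.0 = 3.5
Step 2: y^k = 3.5, reduced costs: (-2.5, 1.0)
  x^k = (12.0, 0.0), subgradient = b - a^T x = -22.0
  y^{k+1} = 3.5 + 0.25*-22.0 = -2.0
Dual objective at y_2 = -2.0: reduced costs (14.0, 12.0), box minimizer x = (0.0, 0.0)
g(y_2) = b*y + (c1 - a1*y)*x1 + (c2 - a2*y)*x2 = 14*(-2.0) + 14.0*0.0 + 12.0*0.0 = -28.0 + 0.0 + 0.0 = -28.0


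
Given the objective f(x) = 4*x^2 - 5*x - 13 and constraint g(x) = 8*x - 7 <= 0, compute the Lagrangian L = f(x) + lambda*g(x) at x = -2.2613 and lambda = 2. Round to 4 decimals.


Step 1: Evaluate f(x).
f(-2.2613) = 4*(-2.2613)^2 - 5*(-2.2613) - 13 = 18.7604
Step 2: Evaluate g(x).
g(-2.2613) = 8*-2.2613 - 7 = -25.0904
Step 3: Compute Lagrangian.
L = 18.7604 + 2*-25.0904 = -31.4204
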